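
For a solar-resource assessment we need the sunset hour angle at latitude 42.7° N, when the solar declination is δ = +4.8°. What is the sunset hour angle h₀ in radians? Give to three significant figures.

cos h₀ = −tan ϕ · tan δ = −tan(+42.7°) × tan(+4.800°) = -0.0775, so h₀ = 1.6484 rad = 94.44°.

h₀ = 1.65 rad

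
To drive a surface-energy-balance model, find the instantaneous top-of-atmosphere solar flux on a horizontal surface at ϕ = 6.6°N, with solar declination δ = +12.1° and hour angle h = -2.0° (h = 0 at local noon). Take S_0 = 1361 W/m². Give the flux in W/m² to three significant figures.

cos θ_z = sin ϕ sin δ + cos ϕ cos δ cos h = 0.024093 + 0.970712 = 0.994805.
Flux = S_0 · cos θ_z = 1361 × 0.994805 = 1354 W/m².

1.35e+03 W/m²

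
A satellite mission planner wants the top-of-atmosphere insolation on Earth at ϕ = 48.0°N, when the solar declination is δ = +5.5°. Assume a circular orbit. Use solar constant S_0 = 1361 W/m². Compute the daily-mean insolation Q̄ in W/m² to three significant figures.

cos h₀ = −tan(+48.0°) tan(+5.500°) = -0.1069, h₀ = 1.6779 rad.
Bracket: h₀ sin ϕ sin δ + cos ϕ cos δ sin h₀ = 1.6779×0.74314×0.09585 + 0.66913×0.99540×0.99427 = 0.119517 + 0.662236 = 0.781753.
Q̄ = (S_0/π) × [bracket] = (1361/π) × 0.781753 = 338.7 W/m².

Q̄ ≈ 339 W/m²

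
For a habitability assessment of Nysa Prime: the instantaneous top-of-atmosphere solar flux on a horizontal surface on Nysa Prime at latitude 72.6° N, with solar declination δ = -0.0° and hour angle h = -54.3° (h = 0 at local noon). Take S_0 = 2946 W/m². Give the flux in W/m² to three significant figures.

cos θ_z = sin ϕ sin δ + cos ϕ cos δ cos h = -0.000000 + 0.174503 = 0.174503.
Flux = S_0 · cos θ_z = 2946 × 0.174503 = 514.1 W/m².

514 W/m²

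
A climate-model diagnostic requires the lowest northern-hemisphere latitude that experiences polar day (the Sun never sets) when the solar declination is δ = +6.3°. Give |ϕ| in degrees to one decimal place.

|ϕ| = 83.7°

Polar day requires cos h₀ = −tan ϕ tan δ ≤ −1, i.e. tan ϕ tan δ ≥ 1.
The boundary is |tan ϕ| · |tan δ| = 1, so |ϕ| = 90° − |δ| = 90° − 6.3° = 83.7° in the northern hemisphere.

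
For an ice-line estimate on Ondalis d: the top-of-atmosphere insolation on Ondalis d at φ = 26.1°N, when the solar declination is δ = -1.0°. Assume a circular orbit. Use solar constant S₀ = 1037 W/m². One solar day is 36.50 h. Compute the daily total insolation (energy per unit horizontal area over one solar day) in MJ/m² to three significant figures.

cos H₀ = −tan(+26.1°) tan(-1.000°) = 0.0086, H₀ = 1.5622 rad.
Bracket: H₀ sin φ sin δ + cos φ cos δ sin H₀ = 1.5622×0.43994×-0.01745 + 0.89803×0.99985×0.99996 = -0.011993 + 0.897859 = 0.885866.
Q̄ = (S₀/π) × [bracket] = (1037/π) × 0.885866 = 292.41 W/m².
Daily total = Q̄ × 36.50 h × 3600 s/h = 292.41 × 36.50 × 3600 / 10⁶ = 38.42 MJ/m².

38.4 MJ/m²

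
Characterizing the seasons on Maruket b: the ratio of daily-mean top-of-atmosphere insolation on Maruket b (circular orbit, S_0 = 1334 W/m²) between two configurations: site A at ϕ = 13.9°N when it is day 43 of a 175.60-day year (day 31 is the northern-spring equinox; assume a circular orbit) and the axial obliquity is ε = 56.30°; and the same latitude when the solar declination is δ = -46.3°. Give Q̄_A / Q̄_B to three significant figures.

— Configuration A (ϕ=+13.9°):
Solar longitude: L_s = 360° × (43 − 31)/175.60 = 24.601°.
sin δ = sin 56.30° × sin 24.601° = 0.34634, so δ = +20.264°.
cos h₀ = −tan(+13.9°) tan(+20.264°) = -0.0914, h₀ = 1.6623 rad.
Bracket: h₀ sin ϕ sin δ + cos ϕ cos δ sin h₀ = 1.6623×0.24023×0.34634 + 0.97072×0.93811×0.99582 = 0.138305 + 0.906836 = 1.045141.
Q̄ = (S_0/π) × [bracket] = (1334/π) × 1.045141 = 443.79 W/m².
— Configuration B (ϕ=+13.9°):
cos h₀ = −tan(+13.9°) tan(-46.300°) = 0.2590, h₀ = 1.3088 rad.
Bracket: h₀ sin ϕ sin δ + cos ϕ cos δ sin h₀ = 1.3088×0.24023×-0.72297 + 0.97072×0.69088×0.96589 = -0.227311 + 0.647775 = 0.420464.
Q̄ = (S_0/π) × [bracket] = (1334/π) × 0.420464 = 178.54 W/m².
Ratio Q̄_A / Q̄_B = 443.79 / 178.54 = 2.486.

Q̄_A / Q̄_B ≈ 2.49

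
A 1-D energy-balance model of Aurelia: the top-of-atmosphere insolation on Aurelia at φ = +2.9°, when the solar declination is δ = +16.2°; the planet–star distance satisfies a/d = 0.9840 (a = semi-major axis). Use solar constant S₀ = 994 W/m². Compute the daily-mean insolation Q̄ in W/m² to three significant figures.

Q̄ ≈ 301 W/m²

cos H₀ = −tan(+2.9°) tan(+16.200°) = -0.0147, H₀ = 1.5855 rad.
Bracket: H₀ sin φ sin δ + cos φ cos δ sin H₀ = 1.5855×0.05059×0.27899 + 0.99872×0.96029×0.99989 = 0.022378 + 0.958955 = 0.981333.
Inverse-square distance factor (a/d)² = 0.9840² = 0.968256.
Q̄ = (S₀/π) × 0.968256 × [bracket] = (994/π) × 0.968256 × 0.981333 = 300.6 W/m².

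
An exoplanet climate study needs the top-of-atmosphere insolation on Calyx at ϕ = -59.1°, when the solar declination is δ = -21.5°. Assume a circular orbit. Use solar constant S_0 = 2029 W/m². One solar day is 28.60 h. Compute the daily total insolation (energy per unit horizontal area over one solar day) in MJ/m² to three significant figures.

cos h₀ = −tan(-59.1°) tan(-21.500°) = -0.6582, h₀ = 2.2892 rad.
Bracket: h₀ sin ϕ sin δ + cos ϕ cos δ sin h₀ = 2.2892×-0.85806×-0.36650 + 0.51354×0.93042×0.75286 = 0.719905 + 0.359722 = 1.079627.
Q̄ = (S_0/π) × [bracket] = (2029/π) × 1.079627 = 697.28 W/m².
Daily total = Q̄ × 28.60 h × 3600 s/h = 697.28 × 28.60 × 3600 / 10⁶ = 71.79 MJ/m².

71.8 MJ/m²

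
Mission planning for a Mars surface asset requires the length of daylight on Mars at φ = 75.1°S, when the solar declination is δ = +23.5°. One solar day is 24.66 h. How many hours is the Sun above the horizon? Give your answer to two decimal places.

0.00 h

cos H₀ = −tan φ · tan δ = 1.6341 ≥ 1, so the Sun never rises (polar night) and H₀ = 0.
Daylight = 2H₀/(2π) × 24.66 h = (0.0000/π) × 24.66 = 0.00 h.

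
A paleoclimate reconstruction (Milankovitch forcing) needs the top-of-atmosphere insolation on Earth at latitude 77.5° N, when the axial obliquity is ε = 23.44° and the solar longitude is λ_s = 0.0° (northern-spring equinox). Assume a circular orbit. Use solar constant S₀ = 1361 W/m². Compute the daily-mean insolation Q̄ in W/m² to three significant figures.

Q̄ ≈ 93.8 W/m²

Solar declination: sin δ = sin ε · sin λ_s = sin 23.44° × sin 0.0° = 0.00000, so δ = +0.000°.
cos H₀ = −tan(+77.5°) tan(+0.000°) = -0.0000, H₀ = 1.5708 rad.
Bracket: H₀ sin φ sin δ + cos φ cos δ sin H₀ = 1.5708×0.97630×0.00000 + 0.21644×1.00000×1.00000 = 0.000000 + 0.216440 = 0.216440.
Q̄ = (S₀/π) × [bracket] = (1361/π) × 0.216440 = 93.77 W/m².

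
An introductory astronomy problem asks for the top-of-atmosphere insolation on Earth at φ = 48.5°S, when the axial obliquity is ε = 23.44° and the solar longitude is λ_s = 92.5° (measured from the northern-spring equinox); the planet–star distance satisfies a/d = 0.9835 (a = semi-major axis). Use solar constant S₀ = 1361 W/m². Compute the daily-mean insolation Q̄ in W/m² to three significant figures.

Q̄ ≈ 90.1 W/m²

Solar declination: sin δ = sin ε · sin λ_s = sin 23.44° × sin 92.5° = 0.39741, so δ = +23.416°.
cos H₀ = −tan(-48.5°) tan(+23.416°) = 0.4895, H₀ = 1.0593 rad.
Bracket: H₀ sin φ sin δ + cos φ cos δ sin H₀ = 1.0593×-0.74896×0.39741 + 0.66262×0.91764×0.87200 = -0.315294 + 0.530217 = 0.214923.
Inverse-square distance factor (a/d)² = 0.9835² = 0.967272.
Q̄ = (S₀/π) × 0.967272 × [bracket] = (1361/π) × 0.967272 × 0.214923 = 90.06 W/m².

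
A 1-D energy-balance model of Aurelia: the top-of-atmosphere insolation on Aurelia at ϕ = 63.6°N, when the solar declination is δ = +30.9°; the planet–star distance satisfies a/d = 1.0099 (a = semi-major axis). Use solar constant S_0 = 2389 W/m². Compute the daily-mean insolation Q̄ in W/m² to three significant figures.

cos h₀ = −tan(+63.6°) tan(+30.900°) = -1.2056 ≤ −1 ⇒ polar day, h₀ = π.
Bracket: h₀ sin ϕ sin δ + cos ϕ cos δ sin h₀ = 3.1416×0.89571×0.51354 + 0.44464×0.85806×0.00000 = 1.445082 + 0.000000 = 1.445082.
Inverse-square distance factor (a/d)² = 1.0099² = 1.019898.
Q̄ = (S_0/π) × 1.019898 × [bracket] = (2389/π) × 1.019898 × 1.445082 = 1121 W/m².

Q̄ ≈ 1.12e+03 W/m²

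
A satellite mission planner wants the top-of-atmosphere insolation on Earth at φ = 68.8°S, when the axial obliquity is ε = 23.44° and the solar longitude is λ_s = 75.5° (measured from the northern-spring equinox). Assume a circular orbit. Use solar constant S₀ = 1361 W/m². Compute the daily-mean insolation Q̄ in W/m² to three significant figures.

Solar declination: sin δ = sin ε · sin λ_s = sin 23.44° × sin 75.5° = 0.38512, so δ = +22.651°.
cos H₀ = −tan(-68.8°) tan(+22.651°) = 1.0759 ≥ 1 ⇒ polar night, H₀ = 0 and Q̄ = 0.

Q̄ ≈ 0.00 W/m²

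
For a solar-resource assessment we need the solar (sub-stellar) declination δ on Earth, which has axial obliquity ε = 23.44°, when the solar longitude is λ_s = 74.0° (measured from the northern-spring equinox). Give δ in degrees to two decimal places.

sin δ = sin ε · sin λ_s = sin 23.44° × sin 74.0° = 0.382379.
δ = arcsin(0.382379) = +22.48°.

δ = +22.48°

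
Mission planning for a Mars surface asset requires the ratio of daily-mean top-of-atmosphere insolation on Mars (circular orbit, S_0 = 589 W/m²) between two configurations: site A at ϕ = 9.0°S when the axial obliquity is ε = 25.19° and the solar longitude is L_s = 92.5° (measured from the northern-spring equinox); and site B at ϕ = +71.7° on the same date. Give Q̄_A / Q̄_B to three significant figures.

— Configuration A (ϕ=-9.0°):
Solar declination: sin δ = sin ε · sin L_s = sin 25.19° × sin 92.5° = 0.42522, so δ = +25.164°.
cos h₀ = −tan(-9.0°) tan(+25.164°) = 0.0744, h₀ = 1.4963 rad.
Bracket: h₀ sin ϕ sin δ + cos ϕ cos δ sin h₀ = 1.4963×-0.15643×0.42522 + 0.98769×0.90509×0.99723 = -0.099530 + 0.891472 = 0.791942.
Q̄ = (S_0/π) × [bracket] = (589/π) × 0.791942 = 148.48 W/m².
— Configuration B (ϕ=+71.7°):
cos h₀ = −tan(+71.7°) tan(+25.164°) = -1.4206 ≤ −1 ⇒ polar day, h₀ = π.
Bracket: h₀ sin ϕ sin δ + cos ϕ cos δ sin h₀ = 3.1416×0.94943×0.42522 + 0.31399×0.90509×0.00000 = 1.268316 + 0.000000 = 1.268316.
Q̄ = (S_0/π) × [bracket] = (589/π) × 1.268316 = 237.79 W/m².
Ratio Q̄_A / Q̄_B = 148.48 / 237.79 = 0.6244.

Q̄_A / Q̄_B ≈ 0.624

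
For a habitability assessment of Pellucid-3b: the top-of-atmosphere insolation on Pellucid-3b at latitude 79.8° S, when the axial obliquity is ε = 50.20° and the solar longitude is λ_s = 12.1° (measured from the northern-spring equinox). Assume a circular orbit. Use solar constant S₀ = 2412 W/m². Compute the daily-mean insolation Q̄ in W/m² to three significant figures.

Solar declination: sin δ = sin ε · sin λ_s = sin 50.20° × sin 12.1° = 0.16105, so δ = +9.268°.
cos H₀ = −tan(-79.8°) tan(+9.268°) = 0.9069, H₀ = 0.4349 rad.
Bracket: H₀ sin φ sin δ + cos φ cos δ sin H₀ = 0.4349×-0.98420×0.16105 + 0.17708×0.98695×0.42135 = -0.068934 + 0.073639 = 0.004705.
Q̄ = (S₀/π) × [bracket] = (2412/π) × 0.004705 = 3.612 W/m².

Q̄ ≈ 3.61 W/m²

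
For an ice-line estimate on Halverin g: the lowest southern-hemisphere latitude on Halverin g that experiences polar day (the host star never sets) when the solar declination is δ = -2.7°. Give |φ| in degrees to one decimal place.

|φ| = 87.3°

Polar day requires cos H₀ = −tan φ tan δ ≤ −1, i.e. tan φ tan δ ≥ 1.
The boundary is |tan φ| · |tan δ| = 1, so |φ| = 90° − |δ| = 90° − 2.7° = 87.3° in the southern hemisphere.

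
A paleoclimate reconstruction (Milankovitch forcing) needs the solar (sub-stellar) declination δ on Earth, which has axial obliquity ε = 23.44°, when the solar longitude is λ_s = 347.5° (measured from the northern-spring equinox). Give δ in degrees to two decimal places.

δ = -4.94°

sin δ = sin ε · sin λ_s = sin 23.44° × sin 347.5° = -0.086097.
δ = arcsin(-0.086097) = -4.94°.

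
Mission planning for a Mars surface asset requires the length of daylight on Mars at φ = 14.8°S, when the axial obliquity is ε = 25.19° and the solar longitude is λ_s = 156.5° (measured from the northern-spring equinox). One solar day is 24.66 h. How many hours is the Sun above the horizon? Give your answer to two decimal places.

Solar declination: sin δ = sin ε · sin λ_s = sin 25.19° × sin 156.5° = 0.16972, so δ = +9.771°.
cos H₀ = −tan φ · tan δ = −tan(-14.8°) × tan(+9.771°) = 0.0455, so H₀ = 1.5253 rad = 87.39°.
Daylight = 2H₀/(2π) × 24.66 h = (1.5253/π) × 24.66 = 11.97 h.

11.97 h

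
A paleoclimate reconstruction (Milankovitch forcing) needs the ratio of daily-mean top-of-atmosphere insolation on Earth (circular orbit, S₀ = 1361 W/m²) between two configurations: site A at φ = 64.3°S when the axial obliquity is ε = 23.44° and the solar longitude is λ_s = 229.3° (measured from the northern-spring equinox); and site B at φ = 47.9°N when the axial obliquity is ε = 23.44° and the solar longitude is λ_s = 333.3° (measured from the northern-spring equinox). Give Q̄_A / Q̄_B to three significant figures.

Q̄_A / Q̄_B ≈ 2.01

— Configuration A (φ=-64.3°):
Solar declination: sin δ = sin ε · sin λ_s = sin 23.44° × sin 229.3° = -0.30158, so δ = -17.552°.
cos H₀ = −tan(-64.3°) tan(-17.552°) = -0.6572, H₀ = 2.2879 rad.
Bracket: H₀ sin φ sin δ + cos φ cos δ sin H₀ = 2.2879×-0.90108×-0.30158 + 0.43366×0.95344×0.75369 = 0.621732 + 0.311627 = 0.933359.
Q̄ = (S₀/π) × [bracket] = (1361/π) × 0.933359 = 404.35 W/m².
— Configuration B (φ=+47.9°):
Solar declination: sin δ = sin ε · sin λ_s = sin 23.44° × sin 333.3° = -0.17873, so δ = -10.296°.
cos H₀ = −tan(+47.9°) tan(-10.296°) = 0.2010, H₀ = 1.3684 rad.
Bracket: H₀ sin φ sin δ + cos φ cos δ sin H₀ = 1.3684×0.74198×-0.17873 + 0.67043×0.98390×0.97958 = -0.181469 + 0.646166 = 0.464697.
Q̄ = (S₀/π) × [bracket] = (1361/π) × 0.464697 = 201.32 W/m².
Ratio Q̄_A / Q̄_B = 404.35 / 201.32 = 2.008.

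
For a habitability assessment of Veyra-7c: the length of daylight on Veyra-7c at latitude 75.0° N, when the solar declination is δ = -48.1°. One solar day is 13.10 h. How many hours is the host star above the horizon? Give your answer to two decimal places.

cos H₀ = −tan φ · tan δ = 4.1594 ≥ 1, so the host star never rises (polar night) and H₀ = 0.
Daylight = 2H₀/(2π) × 13.10 h = (0.0000/π) × 13.10 = 0.00 h.

0.00 h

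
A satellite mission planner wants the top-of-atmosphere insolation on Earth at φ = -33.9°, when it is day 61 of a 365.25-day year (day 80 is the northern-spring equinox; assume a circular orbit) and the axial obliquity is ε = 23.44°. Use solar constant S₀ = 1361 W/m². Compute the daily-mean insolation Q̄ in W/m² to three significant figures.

Q̄ ≈ 406 W/m²

Solar longitude: λ_s = 360° × (61 − 80)/365.25 = -18.727°, i.e. -18.727° + 360° = 341.273°.
sin δ = sin 23.44° × sin 341.273° = -0.12771, so δ = -7.337°.
cos H₀ = −tan(-33.9°) tan(-7.337°) = -0.0865, H₀ = 1.6574 rad.
Bracket: H₀ sin φ sin δ + cos φ cos δ sin H₀ = 1.6574×-0.55775×-0.12771 + 0.83001×0.99181×0.99625 = 0.118057 + 0.820125 = 0.938182.
Q̄ = (S₀/π) × [bracket] = (1361/π) × 0.938182 = 406.4 W/m².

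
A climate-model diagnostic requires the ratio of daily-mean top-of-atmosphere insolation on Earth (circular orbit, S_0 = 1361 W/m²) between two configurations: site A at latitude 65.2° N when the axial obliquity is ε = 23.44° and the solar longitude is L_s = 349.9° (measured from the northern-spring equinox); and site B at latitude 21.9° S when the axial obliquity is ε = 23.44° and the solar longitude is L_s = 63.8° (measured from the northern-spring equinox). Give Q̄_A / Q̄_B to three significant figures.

Q̄_A / Q̄_B ≈ 0.485

— Configuration A (ϕ=+65.2°):
Solar declination: sin δ = sin ε · sin L_s = sin 23.44° × sin 349.9° = -0.06976, so δ = -4.000°.
cos h₀ = −tan(+65.2°) tan(-4.000°) = 0.1513, h₀ = 1.4189 rad.
Bracket: h₀ sin ϕ sin δ + cos ϕ cos δ sin h₀ = 1.4189×0.90778×-0.06976 + 0.41945×0.99756×0.98848 = -0.089854 + 0.413606 = 0.323752.
Q̄ = (S_0/π) × [bracket] = (1361/π) × 0.323752 = 140.26 W/m².
— Configuration B (ϕ=-21.9°):
Solar declination: sin δ = sin ε · sin L_s = sin 23.44° × sin 63.8° = 0.35692, so δ = +20.911°.
cos h₀ = −tan(-21.9°) tan(+20.911°) = 0.1536, h₀ = 1.4166 rad.
Bracket: h₀ sin ϕ sin δ + cos ϕ cos δ sin h₀ = 1.4166×-0.37299×0.35692 + 0.92784×0.93414×0.98813 = -0.188589 + 0.856444 = 0.667855.
Q̄ = (S_0/π) × [bracket] = (1361/π) × 0.667855 = 289.33 W/m².
Ratio Q̄_A / Q̄_B = 140.26 / 289.33 = 0.4848.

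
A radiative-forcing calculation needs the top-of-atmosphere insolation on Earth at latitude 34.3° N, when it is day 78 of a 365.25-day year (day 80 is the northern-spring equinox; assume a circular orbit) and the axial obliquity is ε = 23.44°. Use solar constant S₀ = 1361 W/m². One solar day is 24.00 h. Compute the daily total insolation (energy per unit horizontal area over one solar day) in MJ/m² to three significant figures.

Solar longitude: λ_s = 360° × (78 − 80)/365.25 = -1.971°, i.e. -1.971° + 360° = 358.029°.
sin δ = sin 23.44° × sin 358.029° = -0.01368, so δ = -0.784°.
cos H₀ = −tan(+34.3°) tan(-0.784°) = 0.0093, H₀ = 1.5615 rad.
Bracket: H₀ sin φ sin δ + cos φ cos δ sin H₀ = 1.5615×0.56353×-0.01368 + 0.82610×0.99991×0.99996 = -0.012038 + 0.825993 = 0.813955.
Q̄ = (S₀/π) × [bracket] = (1361/π) × 0.813955 = 352.62 W/m².
Daily total = Q̄ × 24.00 h × 3600 s/h = 352.62 × 24.00 × 3600 / 10⁶ = 30.47 MJ/m².

30.5 MJ/m²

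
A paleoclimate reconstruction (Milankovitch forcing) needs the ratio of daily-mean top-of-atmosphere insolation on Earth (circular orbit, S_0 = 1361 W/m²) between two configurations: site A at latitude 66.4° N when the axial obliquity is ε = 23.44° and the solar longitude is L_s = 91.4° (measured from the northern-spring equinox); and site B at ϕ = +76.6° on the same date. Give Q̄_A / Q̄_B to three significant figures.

— Configuration A (ϕ=+66.4°):
Solar declination: sin δ = sin ε · sin L_s = sin 23.44° × sin 91.4° = 0.39767, so δ = +23.433°.
cos h₀ = −tan(+66.4°) tan(+23.433°) = -0.9920, h₀ = 3.0154 rad.
Bracket: h₀ sin ϕ sin δ + cos ϕ cos δ sin h₀ = 3.0154×0.91636×0.39767 + 0.40035×0.91753×0.12588 = 1.098839 + 0.046240 = 1.145079.
Q̄ = (S_0/π) × [bracket] = (1361/π) × 1.145079 = 496.07 W/m².
— Configuration B (ϕ=+76.6°):
cos h₀ = −tan(+76.6°) tan(+23.433°) = -1.8193 ≤ −1 ⇒ polar day, h₀ = π.
Bracket: h₀ sin ϕ sin δ + cos ϕ cos δ sin h₀ = 3.1416×0.97278×0.39767 + 0.23175×0.91753×0.00000 = 1.215314 + 0.000000 = 1.215314.
Q̄ = (S_0/π) × [bracket] = (1361/π) × 1.215314 = 526.50 W/m².
Ratio Q̄_A / Q̄_B = 496.07 / 526.50 = 0.9422.

Q̄_A / Q̄_B ≈ 0.942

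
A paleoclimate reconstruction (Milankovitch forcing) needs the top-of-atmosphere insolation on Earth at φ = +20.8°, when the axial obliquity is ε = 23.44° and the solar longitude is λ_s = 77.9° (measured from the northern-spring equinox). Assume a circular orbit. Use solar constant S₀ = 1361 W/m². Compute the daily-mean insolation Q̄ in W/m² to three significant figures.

Solar declination: sin δ = sin ε · sin λ_s = sin 23.44° × sin 77.9° = 0.38895, so δ = +22.889°.
cos H₀ = −tan(+20.8°) tan(+22.889°) = -0.1604, H₀ = 1.7319 rad.
Bracket: H₀ sin φ sin δ + cos φ cos δ sin H₀ = 1.7319×0.35511×0.38895 + 0.93483×0.92126×0.98706 = 0.239210 + 0.850077 = 1.089287.
Q̄ = (S₀/π) × [bracket] = (1361/π) × 1.089287 = 471.9 W/m².

Q̄ ≈ 472 W/m²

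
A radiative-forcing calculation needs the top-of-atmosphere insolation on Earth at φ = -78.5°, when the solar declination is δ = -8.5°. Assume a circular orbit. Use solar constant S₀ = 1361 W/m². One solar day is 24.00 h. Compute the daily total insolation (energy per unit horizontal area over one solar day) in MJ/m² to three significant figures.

18.0 MJ/m²

cos H₀ = −tan(-78.5°) tan(-8.500°) = -0.7346, H₀ = 2.3958 rad.
Bracket: H₀ sin φ sin δ + cos φ cos δ sin H₀ = 2.3958×-0.97992×-0.14781 + 0.19937×0.98902×0.67853 = 0.347012 + 0.133793 = 0.480805.
Q̄ = (S₀/π) × [bracket] = (1361/π) × 0.480805 = 208.29 W/m².
Daily total = Q̄ × 24.00 h × 3600 s/h = 208.29 × 24.00 × 3600 / 10⁶ = 18.00 MJ/m².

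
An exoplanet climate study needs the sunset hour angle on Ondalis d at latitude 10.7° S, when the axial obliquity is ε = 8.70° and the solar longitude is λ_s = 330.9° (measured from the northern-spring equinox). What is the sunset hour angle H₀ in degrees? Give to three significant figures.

H₀ = 90.8°

Solar declination: sin δ = sin ε · sin λ_s = sin 8.70° × sin 330.9° = -0.07356, so δ = -4.219°.
cos H₀ = −tan φ · tan δ = −tan(-10.7°) × tan(-4.219°) = -0.0139, so H₀ = 1.5847 rad = 90.80°.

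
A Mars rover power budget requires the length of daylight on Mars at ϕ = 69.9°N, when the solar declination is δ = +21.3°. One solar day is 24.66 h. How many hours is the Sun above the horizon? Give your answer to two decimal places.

24.66 h

Sunrise equation: cos h₀ = −tan ϕ · tan δ = -1.0654 ≤ −1, so the Sun never sets (polar day) and h₀ = π.
Daylight = 2h₀/(2π) × 24.66 h = (3.1416/π) × 24.66 = 24.66 h.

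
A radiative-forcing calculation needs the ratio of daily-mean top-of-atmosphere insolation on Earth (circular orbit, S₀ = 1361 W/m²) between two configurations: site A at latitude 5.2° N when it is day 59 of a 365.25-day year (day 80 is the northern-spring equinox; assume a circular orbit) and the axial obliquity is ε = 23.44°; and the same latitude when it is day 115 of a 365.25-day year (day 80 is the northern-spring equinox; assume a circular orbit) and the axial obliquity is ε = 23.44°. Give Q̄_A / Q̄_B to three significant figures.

— Configuration A (φ=+5.2°):
Solar longitude: λ_s = 360° × (59 − 80)/365.25 = -20.698°, i.e. -20.698° + 360° = 339.302°.
sin δ = sin 23.44° × sin 339.302° = -0.14060, so δ = -8.082°.
cos H₀ = −tan(+5.2°) tan(-8.082°) = 0.0129, H₀ = 1.5579 rad.
Bracket: H₀ sin φ sin δ + cos φ cos δ sin H₀ = 1.5579×0.09063×-0.14060 + 0.99588×0.99007×0.99992 = -0.019852 + 0.985912 = 0.966060.
Q̄ = (S₀/π) × [bracket] = (1361/π) × 0.966060 = 418.52 W/m².
— Configuration B (φ=+5.2°):
Solar longitude: λ_s = 360° × (115 − 80)/365.25 = 34.497°.
sin δ = sin 23.44° × sin 34.497° = 0.22529, so δ = +13.020°.
cos H₀ = −tan(+5.2°) tan(+13.020°) = -0.0210, H₀ = 1.5918 rad.
Bracket: H₀ sin φ sin δ + cos φ cos δ sin H₀ = 1.5918×0.09063×0.22529 + 0.99588×0.97429×0.99978 = 0.032501 + 0.970062 = 1.002563.
Q̄ = (S₀/π) × [bracket] = (1361/π) × 1.002563 = 434.33 W/m².
Ratio Q̄_A / Q̄_B = 418.52 / 434.33 = 0.9636.

Q̄_A / Q̄_B ≈ 0.964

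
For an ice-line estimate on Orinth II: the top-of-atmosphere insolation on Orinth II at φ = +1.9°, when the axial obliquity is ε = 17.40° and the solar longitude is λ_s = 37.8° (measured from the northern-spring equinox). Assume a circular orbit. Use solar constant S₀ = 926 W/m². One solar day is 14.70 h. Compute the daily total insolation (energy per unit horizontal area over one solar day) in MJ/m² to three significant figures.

Solar declination: sin δ = sin ε · sin λ_s = sin 17.40° × sin 37.8° = 0.18328, so δ = +10.561°.
cos H₀ = −tan(+1.9°) tan(+10.561°) = -0.0062, H₀ = 1.5770 rad.
Bracket: H₀ sin φ sin δ + cos φ cos δ sin H₀ = 1.5770×0.03316×0.18328 + 0.99945×0.98306×0.99998 = 0.009584 + 0.982500 = 0.992084.
Q̄ = (S₀/π) × [bracket] = (926/π) × 0.992084 = 292.42 W/m².
Daily total = Q̄ × 14.70 h × 3600 s/h = 292.42 × 14.70 × 3600 / 10⁶ = 15.47 MJ/m².

15.5 MJ/m²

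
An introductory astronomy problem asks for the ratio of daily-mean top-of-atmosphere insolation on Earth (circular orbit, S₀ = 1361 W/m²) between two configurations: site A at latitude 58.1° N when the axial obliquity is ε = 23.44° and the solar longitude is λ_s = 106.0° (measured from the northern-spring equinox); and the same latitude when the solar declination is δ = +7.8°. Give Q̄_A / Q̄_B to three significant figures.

— Configuration A (φ=+58.1°):
Solar declination: sin δ = sin ε · sin λ_s = sin 23.44° × sin 106.0° = 0.38238, so δ = +22.481°.
cos H₀ = −tan(+58.1°) tan(+22.481°) = -0.6648, H₀ = 2.2981 rad.
Bracket: H₀ sin φ sin δ + cos φ cos δ sin H₀ = 2.2981×0.84897×0.38238 + 0.52844×0.92401×0.74698 = 0.746030 + 0.364738 = 1.110768.
Q̄ = (S₀/π) × [bracket] = (1361/π) × 1.110768 = 481.21 W/m².
— Configuration B (φ=+58.1°):
cos H₀ = −tan(+58.1°) tan(+7.800°) = -0.2201, H₀ = 1.7927 rad.
Bracket: H₀ sin φ sin δ + cos φ cos δ sin H₀ = 1.7927×0.84897×0.13572 + 0.52844×0.99075×0.97548 = 0.206559 + 0.510714 = 0.717273.
Q̄ = (S₀/π) × [bracket] = (1361/π) × 0.717273 = 310.74 W/m².
Ratio Q̄_A / Q̄_B = 481.21 / 310.74 = 1.549.

Q̄_A / Q̄_B ≈ 1.55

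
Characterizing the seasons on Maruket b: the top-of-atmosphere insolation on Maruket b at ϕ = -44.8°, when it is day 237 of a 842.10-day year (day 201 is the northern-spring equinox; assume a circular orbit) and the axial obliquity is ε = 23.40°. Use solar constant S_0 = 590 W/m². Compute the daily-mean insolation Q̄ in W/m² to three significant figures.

Q̄ ≈ 111 W/m²

Solar longitude: L_s = 360° × (237 − 201)/842.10 = 15.390°.
sin δ = sin 23.40° × sin 15.390° = 0.10540, so δ = +6.050°.
cos h₀ = −tan(-44.8°) tan(+6.050°) = 0.1053, h₀ = 1.4653 rad.
Bracket: h₀ sin ϕ sin δ + cos ϕ cos δ sin h₀ = 1.4653×-0.70463×0.10540 + 0.70957×0.99443×0.99445 = -0.108825 + 0.701702 = 0.592877.
Q̄ = (S_0/π) × [bracket] = (590/π) × 0.592877 = 111.3 W/m².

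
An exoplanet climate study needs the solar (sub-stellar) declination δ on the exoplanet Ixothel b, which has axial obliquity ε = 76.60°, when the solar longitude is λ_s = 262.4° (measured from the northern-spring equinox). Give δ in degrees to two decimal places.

δ = -74.63°

sin δ = sin ε · sin λ_s = sin 76.60° × sin 262.4° = -0.964231.
δ = arcsin(-0.964231) = -74.63°.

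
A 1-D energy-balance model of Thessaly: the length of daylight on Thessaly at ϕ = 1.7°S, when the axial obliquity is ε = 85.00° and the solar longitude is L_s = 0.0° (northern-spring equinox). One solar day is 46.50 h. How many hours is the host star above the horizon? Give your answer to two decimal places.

Solar declination: sin δ = sin ε · sin L_s = sin 85.00° × sin 0.0° = 0.00000, so δ = +0.000°.
cos h₀ = −tan ϕ · tan δ = −tan(-1.7°) × tan(+0.000°) = 0.0000, so h₀ = 1.5708 rad = 90.00°.
Daylight = 2h₀/(2π) × 46.50 h = (1.5708/π) × 46.50 = 23.25 h.

23.25 h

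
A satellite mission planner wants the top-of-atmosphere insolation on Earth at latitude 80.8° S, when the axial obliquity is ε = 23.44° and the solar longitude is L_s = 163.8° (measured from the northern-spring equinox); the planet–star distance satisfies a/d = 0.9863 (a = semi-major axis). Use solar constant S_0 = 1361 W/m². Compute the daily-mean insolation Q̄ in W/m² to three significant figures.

Solar declination: sin δ = sin ε · sin L_s = sin 23.44° × sin 163.8° = 0.11098, so δ = +6.372°.
cos h₀ = −tan(-80.8°) tan(+6.372°) = 0.6895, h₀ = 0.8100 rad.
Bracket: h₀ sin ϕ sin δ + cos ϕ cos δ sin h₀ = 0.8100×-0.98714×0.11098 + 0.15988×0.99382×0.72432 = -0.088738 + 0.115089 = 0.026351.
Inverse-square distance factor (a/d)² = 0.9863² = 0.972788.
Q̄ = (S_0/π) × 0.972788 × [bracket] = (1361/π) × 0.972788 × 0.026351 = 11.11 W/m².

Q̄ ≈ 11.1 W/m²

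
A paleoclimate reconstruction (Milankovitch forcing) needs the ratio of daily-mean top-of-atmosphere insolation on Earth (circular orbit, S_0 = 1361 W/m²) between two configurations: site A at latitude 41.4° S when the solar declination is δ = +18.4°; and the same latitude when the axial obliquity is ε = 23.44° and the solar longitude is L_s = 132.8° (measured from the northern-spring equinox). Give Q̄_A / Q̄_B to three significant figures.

Q̄_A / Q̄_B ≈ 0.942

— Configuration A (ϕ=-41.4°):
cos h₀ = −tan(-41.4°) tan(+18.400°) = 0.2933, h₀ = 1.2731 rad.
Bracket: h₀ sin ϕ sin δ + cos ϕ cos δ sin h₀ = 1.2731×-0.66131×0.31565 + 0.75011×0.94888×0.95603 = -0.265750 + 0.680468 = 0.414718.
Q̄ = (S_0/π) × [bracket] = (1361/π) × 0.414718 = 179.66 W/m².
— Configuration B (ϕ=-41.4°):
Solar declination: sin δ = sin ε · sin L_s = sin 23.44° × sin 132.8° = 0.29187, so δ = +16.970°.
cos h₀ = −tan(-41.4°) tan(+16.970°) = 0.2690, h₀ = 1.2984 rad.
Bracket: h₀ sin ϕ sin δ + cos ϕ cos δ sin h₀ = 1.2984×-0.66131×0.29187 + 0.75011×0.95646×0.96313 = -0.250613 + 0.690998 = 0.440385.
Q̄ = (S_0/π) × [bracket] = (1361/π) × 0.440385 = 190.78 W/m².
Ratio Q̄_A / Q̄_B = 179.66 / 190.78 = 0.9417.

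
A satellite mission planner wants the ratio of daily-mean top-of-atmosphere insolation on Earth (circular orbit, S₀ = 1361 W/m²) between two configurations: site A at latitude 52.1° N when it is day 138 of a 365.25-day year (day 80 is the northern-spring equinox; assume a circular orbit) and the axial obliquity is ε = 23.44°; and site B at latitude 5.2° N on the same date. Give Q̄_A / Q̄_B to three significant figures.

— Configuration A (φ=+52.1°):
Solar longitude: λ_s = 360° × (138 − 80)/365.25 = 57.166°.
sin δ = sin 23.44° × sin 57.166° = 0.33424, so δ = +19.526°.
cos H₀ = −tan(+52.1°) tan(+19.526°) = -0.4556, H₀ = 2.0438 rad.
Bracket: H₀ sin φ sin δ + cos φ cos δ sin H₀ = 2.0438×0.78908×0.33424 + 0.61429×0.94249×0.89021 = 0.539036 + 0.515398 = 1.054434.
Q̄ = (S₀/π) × [bracket] = (1361/π) × 1.054434 = 456.80 W/m².
— Configuration B (φ=+5.2°):
cos H₀ = −tan(+5.2°) tan(+19.526°) = -0.0323, H₀ = 1.6031 rad.
Bracket: H₀ sin φ sin δ + cos φ cos δ sin H₀ = 1.6031×0.09063×0.33424 + 0.99588×0.94249×0.99948 = 0.048561 + 0.938119 = 0.986680.
Q̄ = (S₀/π) × [bracket] = (1361/π) × 0.986680 = 427.45 W/m².
Ratio Q̄_A / Q̄_B = 456.80 / 427.45 = 1.069.

Q̄_A / Q̄_B ≈ 1.07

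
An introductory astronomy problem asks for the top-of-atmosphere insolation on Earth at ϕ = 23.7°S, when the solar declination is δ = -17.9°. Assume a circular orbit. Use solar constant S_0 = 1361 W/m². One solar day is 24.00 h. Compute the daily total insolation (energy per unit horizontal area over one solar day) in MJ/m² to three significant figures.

cos h₀ = −tan(-23.7°) tan(-17.900°) = -0.1418, h₀ = 1.7131 rad.
Bracket: h₀ sin ϕ sin δ + cos ϕ cos δ sin h₀ = 1.7131×-0.40195×-0.30736 + 0.91566×0.95159×0.98990 = 0.211642 + 0.862532 = 1.074174.
Q̄ = (S_0/π) × [bracket] = (1361/π) × 1.074174 = 465.35 W/m².
Daily total = Q̄ × 24.00 h × 3600 s/h = 465.35 × 24.00 × 3600 / 10⁶ = 40.21 MJ/m².

40.2 MJ/m²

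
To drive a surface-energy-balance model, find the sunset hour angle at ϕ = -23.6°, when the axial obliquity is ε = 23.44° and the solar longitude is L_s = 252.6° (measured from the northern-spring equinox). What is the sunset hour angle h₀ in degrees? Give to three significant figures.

h₀ = 100°

Solar declination: sin δ = sin ε · sin L_s = sin 23.44° × sin 252.6° = -0.37959, so δ = -22.308°.
cos h₀ = −tan ϕ · tan δ = −tan(-23.6°) × tan(-22.308°) = -0.1793, so h₀ = 1.7510 rad = 100.33°.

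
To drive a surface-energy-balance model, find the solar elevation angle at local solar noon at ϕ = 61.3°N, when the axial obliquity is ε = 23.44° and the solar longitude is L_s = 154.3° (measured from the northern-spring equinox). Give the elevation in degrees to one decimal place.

Solar declination: sin δ = sin ε · sin L_s = sin 23.44° × sin 154.3° = 0.17250, so δ = +9.933°.
At local noon the hour angle is zero, so the zenith angle equals |ϕ − δ| = |+61.3° − (+9.933°)| = 51.367°.
Elevation = 90° − 51.367° = 38.6°.

38.6°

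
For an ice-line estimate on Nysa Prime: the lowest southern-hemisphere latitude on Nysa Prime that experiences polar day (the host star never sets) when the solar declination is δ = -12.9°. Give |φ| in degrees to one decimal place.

|φ| = 77.1°

Polar day requires cos H₀ = −tan φ tan δ ≤ −1, i.e. tan φ tan δ ≥ 1.
The boundary is |tan φ| · |tan δ| = 1, so |φ| = 90° − |δ| = 90° − 12.9° = 77.1° in the southern hemisphere.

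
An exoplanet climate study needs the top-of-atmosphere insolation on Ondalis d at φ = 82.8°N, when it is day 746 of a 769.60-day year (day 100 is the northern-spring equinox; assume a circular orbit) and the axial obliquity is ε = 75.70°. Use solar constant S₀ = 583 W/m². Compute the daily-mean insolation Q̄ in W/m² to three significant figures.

Solar longitude: λ_s = 360° × (746 − 100)/769.60 = 302.183°.
sin δ = sin 75.70° × sin 302.183° = -0.82013, so δ = -55.098°.
cos H₀ = −tan(+82.8°) tan(-55.098°) = 11.3460 ≥ 1 ⇒ polar night, H₀ = 0 and Q̄ = 0.

Q̄ ≈ 0.00 W/m²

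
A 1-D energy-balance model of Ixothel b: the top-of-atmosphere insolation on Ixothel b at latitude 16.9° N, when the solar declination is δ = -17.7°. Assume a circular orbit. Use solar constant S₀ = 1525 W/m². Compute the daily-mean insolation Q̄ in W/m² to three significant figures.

Q̄ ≈ 377 W/m²

cos H₀ = −tan(+16.9°) tan(-17.700°) = 0.0970, H₀ = 1.4737 rad.
Bracket: H₀ sin φ sin δ + cos φ cos δ sin H₀ = 1.4737×0.29070×-0.30403 + 0.95681×0.95266×0.99529 = -0.130248 + 0.907221 = 0.776973.
Q̄ = (S₀/π) × [bracket] = (1525/π) × 0.776973 = 377.2 W/m².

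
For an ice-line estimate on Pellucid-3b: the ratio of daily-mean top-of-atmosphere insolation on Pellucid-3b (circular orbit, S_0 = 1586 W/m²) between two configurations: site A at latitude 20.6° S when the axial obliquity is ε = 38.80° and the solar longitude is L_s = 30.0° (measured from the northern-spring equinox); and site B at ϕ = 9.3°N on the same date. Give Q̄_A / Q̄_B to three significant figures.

— Configuration A (ϕ=-20.6°):
Solar declination: sin δ = sin ε · sin L_s = sin 38.80° × sin 30.0° = 0.31330, so δ = +18.258°.
cos h₀ = −tan(-20.6°) tan(+18.258°) = 0.1240, h₀ = 1.4465 rad.
Bracket: h₀ sin ϕ sin δ + cos ϕ cos δ sin h₀ = 1.4465×-0.35184×0.31330 + 0.93606×0.94965×0.99228 = -0.159450 + 0.882067 = 0.722617.
Q̄ = (S_0/π) × [bracket] = (1586/π) × 0.722617 = 364.81 W/m².
— Configuration B (ϕ=+9.3°):
cos h₀ = −tan(+9.3°) tan(+18.258°) = -0.0540, h₀ = 1.6248 rad.
Bracket: h₀ sin ϕ sin δ + cos ϕ cos δ sin h₀ = 1.6248×0.16160×0.31330 + 0.98686×0.94965×0.99854 = 0.082262 + 0.935803 = 1.018065.
Q̄ = (S_0/π) × [bracket] = (1586/π) × 1.018065 = 513.96 W/m².
Ratio Q̄_A / Q̄_B = 364.81 / 513.96 = 0.7098.

Q̄_A / Q̄_B ≈ 0.710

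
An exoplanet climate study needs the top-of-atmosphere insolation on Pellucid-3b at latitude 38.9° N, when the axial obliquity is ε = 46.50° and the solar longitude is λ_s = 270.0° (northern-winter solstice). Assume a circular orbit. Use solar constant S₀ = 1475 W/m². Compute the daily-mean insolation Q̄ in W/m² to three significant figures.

Solar declination: sin δ = sin ε · sin λ_s = sin 46.50° × sin 270.0° = -0.72537, so δ = -46.500°.
cos H₀ = −tan(+38.9°) tan(-46.500°) = 0.8503, H₀ = 0.5543 rad.
Bracket: H₀ sin φ sin δ + cos φ cos δ sin H₀ = 0.5543×0.62796×-0.72537 + 0.77824×0.68835×0.52631 = -0.252486 + 0.281945 = 0.029459.
Q̄ = (S₀/π) × [bracket] = (1475/π) × 0.029459 = 13.83 W/m².

Q̄ ≈ 13.8 W/m²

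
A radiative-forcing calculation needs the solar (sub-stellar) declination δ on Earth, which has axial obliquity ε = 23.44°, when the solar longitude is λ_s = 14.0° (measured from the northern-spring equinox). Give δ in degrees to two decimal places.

δ = +5.52°

sin δ = sin ε · sin λ_s = sin 23.44° × sin 14.0° = 0.096234.
δ = arcsin(0.096234) = +5.52°.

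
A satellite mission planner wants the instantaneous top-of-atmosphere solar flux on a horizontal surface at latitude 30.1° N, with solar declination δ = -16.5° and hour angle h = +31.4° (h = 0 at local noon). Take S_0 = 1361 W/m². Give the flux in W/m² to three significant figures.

cos θ_z = sin ϕ sin δ + cos ϕ cos δ cos h = -0.142437 + 0.708041 = 0.565604.
Flux = S_0 · cos θ_z = 1361 × 0.565604 = 769.8 W/m².

770 W/m²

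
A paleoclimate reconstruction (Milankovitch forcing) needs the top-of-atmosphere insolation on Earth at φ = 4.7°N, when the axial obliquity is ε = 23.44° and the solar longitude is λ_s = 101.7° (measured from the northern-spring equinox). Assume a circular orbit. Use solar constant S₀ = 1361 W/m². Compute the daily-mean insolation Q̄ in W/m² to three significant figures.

Q̄ ≈ 420 W/m²

Solar declination: sin δ = sin ε · sin λ_s = sin 23.44° × sin 101.7° = 0.38952, so δ = +22.925°.
cos H₀ = −tan(+4.7°) tan(+22.925°) = -0.0348, H₀ = 1.6056 rad.
Bracket: H₀ sin φ sin δ + cos φ cos δ sin H₀ = 1.6056×0.08194×0.38952 + 0.99664×0.92102×0.99940 = 0.051246 + 0.917375 = 0.968621.
Q̄ = (S₀/π) × [bracket] = (1361/π) × 0.968621 = 419.6 W/m².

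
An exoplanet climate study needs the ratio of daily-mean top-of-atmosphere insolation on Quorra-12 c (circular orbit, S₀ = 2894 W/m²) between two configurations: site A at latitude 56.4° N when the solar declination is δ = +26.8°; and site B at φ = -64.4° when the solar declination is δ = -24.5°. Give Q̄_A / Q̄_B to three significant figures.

— Configuration A (φ=+56.4°):
cos H₀ = −tan(+56.4°) tan(+26.800°) = -0.7603, H₀ = 2.4346 rad.
Bracket: H₀ sin φ sin δ + cos φ cos δ sin H₀ = 2.4346×0.83292×0.45088 + 0.55339×0.89259×0.64958 = 0.914307 + 0.320860 = 1.235167.
Q̄ = (S₀/π) × [bracket] = (2894/π) × 1.235167 = 1137.8 W/m².
— Configuration B (φ=-64.4°):
cos H₀ = −tan(-64.4°) tan(-24.500°) = -0.9512, H₀ = 2.8278 rad.
Bracket: H₀ sin φ sin δ + cos φ cos δ sin H₀ = 2.8278×-0.90183×-0.41469 + 0.43209×0.90996×0.30865 = 1.057540 + 0.121356 = 1.178896.
Q̄ = (S₀/π) × [bracket] = (2894/π) × 1.178896 = 1086.0 W/m².
Ratio Q̄_A / Q̄_B = 1137.8 / 1086.0 = 1.048.

Q̄_A / Q̄_B ≈ 1.05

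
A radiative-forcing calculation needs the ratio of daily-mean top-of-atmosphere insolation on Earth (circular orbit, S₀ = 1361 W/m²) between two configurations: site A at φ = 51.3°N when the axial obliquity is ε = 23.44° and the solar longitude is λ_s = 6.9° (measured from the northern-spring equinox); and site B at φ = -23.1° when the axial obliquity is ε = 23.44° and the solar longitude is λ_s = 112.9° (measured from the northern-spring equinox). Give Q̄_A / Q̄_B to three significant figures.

— Configuration A (φ=+51.3°):
Solar declination: sin δ = sin ε · sin λ_s = sin 23.44° × sin 6.9° = 0.04779, so δ = +2.739°.
cos H₀ = −tan(+51.3°) tan(+2.739°) = -0.0597, H₀ = 1.6306 rad.
Bracket: H₀ sin φ sin δ + cos φ cos δ sin H₀ = 1.6306×0.78043×0.04779 + 0.62524×0.99886×0.99822 = 0.060816 + 0.623416 = 0.684232.
Q̄ = (S₀/π) × [bracket] = (1361/π) × 0.684232 = 296.42 W/m².
— Configuration B (φ=-23.1°):
Solar declination: sin δ = sin ε · sin λ_s = sin 23.44° × sin 112.9° = 0.36644, so δ = +21.496°.
cos H₀ = −tan(-23.1°) tan(+21.496°) = 0.1680, H₀ = 1.4020 rad.
Bracket: H₀ sin φ sin δ + cos φ cos δ sin H₀ = 1.4020×-0.39234×0.36644 + 0.91982×0.93044×0.98579 = -0.201564 + 0.843676 = 0.642112.
Q̄ = (S₀/π) × [bracket] = (1361/π) × 0.642112 = 278.18 W/m².
Ratio Q̄_A / Q̄_B = 296.42 / 278.18 = 1.066.

Q̄_A / Q̄_B ≈ 1.07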